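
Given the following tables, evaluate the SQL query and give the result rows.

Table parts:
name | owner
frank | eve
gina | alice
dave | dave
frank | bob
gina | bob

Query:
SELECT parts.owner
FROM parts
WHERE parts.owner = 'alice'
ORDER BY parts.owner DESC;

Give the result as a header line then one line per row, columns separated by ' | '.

== RESULT ==
parts.owner
alice

Derivation:
After WHERE (1 rows):
parts.name | parts.owner
gina | alice
After SELECT (1 rows):
parts.owner
alice
After ORDER BY (1 rows):
parts.owner
alice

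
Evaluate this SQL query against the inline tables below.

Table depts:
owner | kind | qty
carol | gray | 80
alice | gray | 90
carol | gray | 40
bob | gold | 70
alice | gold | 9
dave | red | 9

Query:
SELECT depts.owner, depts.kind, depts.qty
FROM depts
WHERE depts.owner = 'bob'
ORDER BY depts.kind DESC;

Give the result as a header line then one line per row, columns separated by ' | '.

After WHERE (1 rows):
depts.owner | depts.kind | depts.qty
bob | gold | 70
After SELECT (1 rows):
depts.owner | depts.kind | depts.qty
bob | gold | 70
After ORDER BY (1 rows):
depts.owner | depts.kind | depts.qty
bob | gold | 70

== RESULT ==
depts.owner | depts.kind | depts.qty
bob | gold | 70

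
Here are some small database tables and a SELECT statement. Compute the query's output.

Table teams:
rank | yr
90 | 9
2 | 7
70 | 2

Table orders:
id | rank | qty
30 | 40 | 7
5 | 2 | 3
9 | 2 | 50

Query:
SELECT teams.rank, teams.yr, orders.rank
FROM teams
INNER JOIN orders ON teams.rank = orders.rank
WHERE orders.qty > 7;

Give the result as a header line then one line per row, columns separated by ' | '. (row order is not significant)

== RESULT ==
teams.rank | teams.yr | orders.rank
2 | 7 | 2

Derivation:
After JOIN orders (2 rows):
teams.rank | teams.yr | orders.id | orders.rank | orders.qty
2 | 7 | 5 | 2 | 3
2 | 7 | 9 | 2 | 50
After WHERE (1 rows):
teams.rank | teams.yr | orders.id | orders.rank | orders.qty
2 | 7 | 9 | 2 | 50
After SELECT (1 rows):
teams.rank | teams.yr | orders.rank
2 | 7 | 2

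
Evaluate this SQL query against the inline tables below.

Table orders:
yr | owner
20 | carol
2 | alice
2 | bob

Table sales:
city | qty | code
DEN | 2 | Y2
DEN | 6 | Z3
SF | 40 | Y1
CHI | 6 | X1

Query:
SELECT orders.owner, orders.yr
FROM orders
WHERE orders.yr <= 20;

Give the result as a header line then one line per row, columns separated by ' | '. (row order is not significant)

== RESULT ==
orders.owner | orders.yr
carol | 20
alice | 2
bob | 2

Derivation:
After WHERE (3 rows):
orders.yr | orders.owner
20 | carol
2 | alice
2 | bob
After SELECT (3 rows):
orders.owner | orders.yr
carol | 20
alice | 2
bob | 2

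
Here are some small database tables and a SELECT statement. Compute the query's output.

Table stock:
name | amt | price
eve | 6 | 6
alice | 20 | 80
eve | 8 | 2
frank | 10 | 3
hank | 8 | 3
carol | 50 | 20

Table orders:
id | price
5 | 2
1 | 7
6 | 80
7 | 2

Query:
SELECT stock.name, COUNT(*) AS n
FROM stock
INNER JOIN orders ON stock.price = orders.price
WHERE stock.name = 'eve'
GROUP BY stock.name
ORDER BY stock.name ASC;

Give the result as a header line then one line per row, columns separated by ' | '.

After JOIN orders (3 rows):
stock.name | stock.amt | stock.price | orders.id | orders.price
alice | 20 | 80 | 6 | 80
eve | 8 | 2 | 5 | 2
eve | 8 | 2 | 7 | 2
After WHERE (2 rows):
stock.name | stock.amt | stock.price | orders.id | orders.price
eve | 8 | 2 | 5 | 2
eve | 8 | 2 | 7 | 2
After GROUP BY (1 rows):
stock.name | n
eve | 2
After ORDER BY (1 rows):
stock.name | n
eve | 2

== RESULT ==
stock.name | n
eve | 2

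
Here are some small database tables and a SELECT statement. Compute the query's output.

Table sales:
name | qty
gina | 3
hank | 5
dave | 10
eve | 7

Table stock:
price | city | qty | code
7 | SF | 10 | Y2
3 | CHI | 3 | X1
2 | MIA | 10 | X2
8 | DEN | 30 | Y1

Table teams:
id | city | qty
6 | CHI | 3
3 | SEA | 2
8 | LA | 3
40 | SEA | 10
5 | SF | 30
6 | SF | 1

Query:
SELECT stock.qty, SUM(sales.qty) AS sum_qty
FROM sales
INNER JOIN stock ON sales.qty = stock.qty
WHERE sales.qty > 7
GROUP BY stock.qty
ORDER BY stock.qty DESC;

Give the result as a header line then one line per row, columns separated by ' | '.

== RESULT ==
stock.qty | sum_qty
10 | 20

Derivation:
After JOIN stock (3 rows):
sales.name | sales.qty | stock.price | stock.city | stock.qty | stock.code
gina | 3 | 3 | CHI | 3 | X1
dave | 10 | 7 | SF | 10 | Y2
dave | 10 | 2 | MIA | 10 | X2
After WHERE (2 rows):
sales.name | sales.qty | stock.price | stock.city | stock.qty | stock.code
dave | 10 | 7 | SF | 10 | Y2
dave | 10 | 2 | MIA | 10 | X2
After GROUP BY (1 rows):
stock.qty | sum_qty
10 | 20
After ORDER BY (1 rows):
stock.qty | sum_qty
10 | 20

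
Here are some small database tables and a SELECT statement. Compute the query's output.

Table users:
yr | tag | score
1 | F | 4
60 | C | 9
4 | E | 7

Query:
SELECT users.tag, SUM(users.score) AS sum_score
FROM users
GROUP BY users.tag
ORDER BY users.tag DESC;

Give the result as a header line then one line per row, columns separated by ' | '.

== RESULT ==
users.tag | sum_score
F | 4
E | 7
C | 9

Derivation:
After GROUP BY (3 rows):
users.tag | sum_score
F | 4
C | 9
E | 7
After ORDER BY (3 rows):
users.tag | sum_score
F | 4
E | 7
C | 9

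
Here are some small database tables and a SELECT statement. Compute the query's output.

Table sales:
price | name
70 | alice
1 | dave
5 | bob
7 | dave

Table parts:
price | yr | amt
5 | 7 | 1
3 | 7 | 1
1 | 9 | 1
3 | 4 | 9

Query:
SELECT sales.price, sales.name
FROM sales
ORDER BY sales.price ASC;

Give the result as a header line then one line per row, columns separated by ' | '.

== RESULT ==
sales.price | sales.name
1 | dave
5 | bob
7 | dave
70 | alice

Derivation:
After SELECT (4 rows):
sales.price | sales.name
70 | alice
1 | dave
5 | bob
7 | dave
After ORDER BY (4 rows):
sales.price | sales.name
1 | dave
5 | bob
7 | dave
70 | alice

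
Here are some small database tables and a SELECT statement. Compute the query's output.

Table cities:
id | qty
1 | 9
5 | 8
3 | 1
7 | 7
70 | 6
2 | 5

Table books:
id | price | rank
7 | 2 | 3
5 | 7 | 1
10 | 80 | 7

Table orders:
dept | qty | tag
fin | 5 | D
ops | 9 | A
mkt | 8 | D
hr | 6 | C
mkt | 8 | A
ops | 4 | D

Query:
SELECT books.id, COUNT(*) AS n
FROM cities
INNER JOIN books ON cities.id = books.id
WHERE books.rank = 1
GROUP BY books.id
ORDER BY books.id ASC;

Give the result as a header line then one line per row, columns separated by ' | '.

== RESULT ==
books.id | n
5 | 1

Derivation:
After JOIN books (2 rows):
cities.id | cities.qty | books.id | books.price | books.rank
5 | 8 | 5 | 7 | 1
7 | 7 | 7 | 2 | 3
After WHERE (1 rows):
cities.id | cities.qty | books.id | books.price | books.rank
5 | 8 | 5 | 7 | 1
After GROUP BY (1 rows):
books.id | n
5 | 1
After ORDER BY (1 rows):
books.id | n
5 | 1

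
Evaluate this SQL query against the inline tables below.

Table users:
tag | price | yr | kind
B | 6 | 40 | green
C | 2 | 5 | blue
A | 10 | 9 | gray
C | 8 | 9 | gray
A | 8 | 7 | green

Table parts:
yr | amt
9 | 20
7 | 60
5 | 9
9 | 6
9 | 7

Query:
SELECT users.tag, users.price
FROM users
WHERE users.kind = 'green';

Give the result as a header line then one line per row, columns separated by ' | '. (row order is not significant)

== RESULT ==
users.tag | users.price
B | 6
A | 8

Derivation:
After WHERE (2 rows):
users.tag | users.price | users.yr | users.kind
B | 6 | 40 | green
A | 8 | 7 | green
After SELECT (2 rows):
users.tag | users.price
B | 6
A | 8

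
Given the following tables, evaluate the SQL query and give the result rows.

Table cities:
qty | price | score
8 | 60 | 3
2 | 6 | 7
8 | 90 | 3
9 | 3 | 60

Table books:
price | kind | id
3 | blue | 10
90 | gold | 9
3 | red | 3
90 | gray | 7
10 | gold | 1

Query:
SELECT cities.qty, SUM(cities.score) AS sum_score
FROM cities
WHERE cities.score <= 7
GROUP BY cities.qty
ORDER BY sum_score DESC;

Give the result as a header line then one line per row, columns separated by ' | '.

After WHERE (3 rows):
cities.qty | cities.price | cities.score
8 | 60 | 3
2 | 6 | 7
8 | 90 | 3
After GROUP BY (2 rows):
cities.qty | sum_score
8 | 6
2 | 7
After ORDER BY (2 rows):
cities.qty | sum_score
2 | 7
8 | 6

== RESULT ==
cities.qty | sum_score
2 | 7
8 | 6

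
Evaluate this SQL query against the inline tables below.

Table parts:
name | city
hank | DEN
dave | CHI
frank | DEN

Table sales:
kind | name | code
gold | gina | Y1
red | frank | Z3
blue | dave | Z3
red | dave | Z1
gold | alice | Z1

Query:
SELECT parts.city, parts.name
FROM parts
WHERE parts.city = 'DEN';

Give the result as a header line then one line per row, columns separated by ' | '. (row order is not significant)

After WHERE (2 rows):
parts.name | parts.city
hank | DEN
frank | DEN
After SELECT (2 rows):
parts.city | parts.name
DEN | hank
DEN | frank

== RESULT ==
parts.city | parts.name
DEN | hank
DEN | frank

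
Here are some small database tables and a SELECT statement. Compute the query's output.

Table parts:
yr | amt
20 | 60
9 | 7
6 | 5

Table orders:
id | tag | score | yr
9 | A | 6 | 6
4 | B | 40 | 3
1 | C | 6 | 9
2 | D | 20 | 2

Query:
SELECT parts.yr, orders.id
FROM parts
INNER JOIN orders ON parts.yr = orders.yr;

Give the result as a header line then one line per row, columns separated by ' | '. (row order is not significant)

== RESULT ==
parts.yr | orders.id
9 | 1
6 | 9

Derivation:
After JOIN orders (2 rows):
parts.yr | parts.amt | orders.id | orders.tag | orders.score | orders.yr
9 | 7 | 1 | C | 6 | 9
6 | 5 | 9 | A | 6 | 6
After SELECT (2 rows):
parts.yr | orders.id
9 | 1
6 | 9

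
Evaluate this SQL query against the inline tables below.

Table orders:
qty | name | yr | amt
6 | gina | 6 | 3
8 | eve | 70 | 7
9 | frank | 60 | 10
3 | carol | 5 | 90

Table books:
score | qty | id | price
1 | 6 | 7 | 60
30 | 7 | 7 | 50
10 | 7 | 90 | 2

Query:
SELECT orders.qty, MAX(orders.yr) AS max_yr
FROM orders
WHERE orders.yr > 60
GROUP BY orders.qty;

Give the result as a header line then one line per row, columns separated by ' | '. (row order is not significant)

After WHERE (1 rows):
orders.qty | orders.name | orders.yr | orders.amt
8 | eve | 70 | 7
After GROUP BY (1 rows):
orders.qty | max_yr
8 | 70

== RESULT ==
orders.qty | max_yr
8 | 70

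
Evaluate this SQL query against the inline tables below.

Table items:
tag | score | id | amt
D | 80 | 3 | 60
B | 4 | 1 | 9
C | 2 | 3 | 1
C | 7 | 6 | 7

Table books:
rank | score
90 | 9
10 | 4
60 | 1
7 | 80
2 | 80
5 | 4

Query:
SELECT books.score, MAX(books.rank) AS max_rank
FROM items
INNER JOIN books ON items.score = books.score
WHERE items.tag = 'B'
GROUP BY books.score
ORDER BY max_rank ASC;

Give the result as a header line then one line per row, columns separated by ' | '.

After JOIN books (4 rows):
items.tag | items.score | items.id | items.amt | books.rank | books.score
D | 80 | 3 | 60 | 7 | 80
D | 80 | 3 | 60 | 2 | 80
B | 4 | 1 | 9 | 10 | 4
B | 4 | 1 | 9 | 5 | 4
After WHERE (2 rows):
items.tag | items.score | items.id | items.amt | books.rank | books.score
B | 4 | 1 | 9 | 10 | 4
B | 4 | 1 | 9 | 5 | 4
After GROUP BY (1 rows):
books.score | max_rank
4 | 10
After ORDER BY (1 rows):
books.score | max_rank
4 | 10

== RESULT ==
books.score | max_rank
4 | 10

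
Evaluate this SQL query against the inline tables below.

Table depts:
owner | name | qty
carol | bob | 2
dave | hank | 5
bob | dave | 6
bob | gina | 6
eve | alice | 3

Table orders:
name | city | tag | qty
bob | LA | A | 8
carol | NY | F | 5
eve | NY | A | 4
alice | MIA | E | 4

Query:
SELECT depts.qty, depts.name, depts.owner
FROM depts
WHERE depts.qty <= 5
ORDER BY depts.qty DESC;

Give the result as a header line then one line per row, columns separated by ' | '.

After WHERE (3 rows):
depts.owner | depts.name | depts.qty
carol | bob | 2
dave | hank | 5
eve | alice | 3
After SELECT (3 rows):
depts.qty | depts.name | depts.owner
2 | bob | carol
5 | hank | dave
3 | alice | eve
After ORDER BY (3 rows):
depts.qty | depts.name | depts.owner
5 | hank | dave
3 | alice | eve
2 | bob | carol

== RESULT ==
depts.qty | depts.name | depts.owner
5 | hank | dave
3 | alice | eve
2 | bob | carol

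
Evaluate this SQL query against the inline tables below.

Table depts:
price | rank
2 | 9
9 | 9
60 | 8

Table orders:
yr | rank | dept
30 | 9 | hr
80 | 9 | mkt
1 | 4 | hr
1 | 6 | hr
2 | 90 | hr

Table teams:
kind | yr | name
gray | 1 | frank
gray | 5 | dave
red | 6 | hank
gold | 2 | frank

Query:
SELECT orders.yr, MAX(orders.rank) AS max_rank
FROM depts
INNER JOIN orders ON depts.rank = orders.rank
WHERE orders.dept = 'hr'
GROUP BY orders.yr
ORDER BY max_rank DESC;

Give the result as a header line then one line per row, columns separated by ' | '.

== RESULT ==
orders.yr | max_rank
30 | 9

Derivation:
After JOIN orders (4 rows):
depts.price | depts.rank | orders.yr | orders.rank | orders.dept
2 | 9 | 30 | 9 | hr
2 | 9 | 80 | 9 | mkt
9 | 9 | 30 | 9 | hr
9 | 9 | 80 | 9 | mkt
After WHERE (2 rows):
depts.price | depts.rank | orders.yr | orders.rank | orders.dept
2 | 9 | 30 | 9 | hr
9 | 9 | 30 | 9 | hr
After GROUP BY (1 rows):
orders.yr | max_rank
30 | 9
After ORDER BY (1 rows):
orders.yr | max_rank
30 | 9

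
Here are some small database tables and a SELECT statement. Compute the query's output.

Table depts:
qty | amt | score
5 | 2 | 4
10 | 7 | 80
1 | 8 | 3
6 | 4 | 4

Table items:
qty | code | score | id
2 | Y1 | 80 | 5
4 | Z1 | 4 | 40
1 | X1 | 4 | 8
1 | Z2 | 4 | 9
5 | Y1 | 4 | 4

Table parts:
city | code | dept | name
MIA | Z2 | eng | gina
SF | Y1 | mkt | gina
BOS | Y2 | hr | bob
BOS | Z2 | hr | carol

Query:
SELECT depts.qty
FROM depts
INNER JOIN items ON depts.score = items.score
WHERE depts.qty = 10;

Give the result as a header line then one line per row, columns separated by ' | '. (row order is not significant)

== RESULT ==
depts.qty
10

Derivation:
After JOIN items (9 rows):
depts.qty | depts.amt | depts.score | items.qty | items.code | items.score | items.id
5 | 2 | 4 | 4 | Z1 | 4 | 40
5 | 2 | 4 | 1 | X1 | 4 | 8
5 | 2 | 4 | 1 | Z2 | 4 | 9
5 | 2 | 4 | 5 | Y1 | 4 | 4
10 | 7 | 80 | 2 | Y1 | 80 | 5
6 | 4 | 4 | 4 | Z1 | 4 | 40
6 | 4 | 4 | 1 | X1 | 4 | 8
6 | 4 | 4 | 1 | Z2 | 4 | 9
6 | 4 | 4 | 5 | Y1 | 4 | 4
After WHERE (1 rows):
depts.qty | depts.amt | depts.score | items.qty | items.code | items.score | items.id
10 | 7 | 80 | 2 | Y1 | 80 | 5
After SELECT (1 rows):
depts.qty
10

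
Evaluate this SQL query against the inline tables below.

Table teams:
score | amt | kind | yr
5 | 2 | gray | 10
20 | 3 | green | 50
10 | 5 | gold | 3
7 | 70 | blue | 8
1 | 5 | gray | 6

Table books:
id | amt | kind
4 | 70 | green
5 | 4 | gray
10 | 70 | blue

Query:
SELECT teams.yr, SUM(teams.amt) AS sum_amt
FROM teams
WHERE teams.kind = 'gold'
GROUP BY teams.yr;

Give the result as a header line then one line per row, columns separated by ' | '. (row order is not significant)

== RESULT ==
teams.yr | sum_amt
3 | 5

Derivation:
After WHERE (1 rows):
teams.score | teams.amt | teams.kind | teams.yr
10 | 5 | gold | 3
After GROUP BY (1 rows):
teams.yr | sum_amt
3 | 5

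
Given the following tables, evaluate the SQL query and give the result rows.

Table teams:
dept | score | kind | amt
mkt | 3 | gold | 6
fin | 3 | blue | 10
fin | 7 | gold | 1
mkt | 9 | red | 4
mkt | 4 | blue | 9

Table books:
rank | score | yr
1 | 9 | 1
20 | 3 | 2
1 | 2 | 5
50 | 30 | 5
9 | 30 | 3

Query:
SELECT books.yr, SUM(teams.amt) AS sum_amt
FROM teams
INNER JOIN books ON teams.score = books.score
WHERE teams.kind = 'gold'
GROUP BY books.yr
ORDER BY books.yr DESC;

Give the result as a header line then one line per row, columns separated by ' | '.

After JOIN books (3 rows):
teams.dept | teams.score | teams.kind | teams.amt | books.rank | books.score | books.yr
mkt | 3 | gold | 6 | 20 | 3 | 2
fin | 3 | blue | 10 | 20 | 3 | 2
mkt | 9 | red | 4 | 1 | 9 | 1
After WHERE (1 rows):
teams.dept | teams.score | teams.kind | teams.amt | books.rank | books.score | books.yr
mkt | 3 | gold | 6 | 20 | 3 | 2
After GROUP BY (1 rows):
books.yr | sum_amt
2 | 6
After ORDER BY (1 rows):
books.yr | sum_amt
2 | 6

== RESULT ==
books.yr | sum_amt
2 | 6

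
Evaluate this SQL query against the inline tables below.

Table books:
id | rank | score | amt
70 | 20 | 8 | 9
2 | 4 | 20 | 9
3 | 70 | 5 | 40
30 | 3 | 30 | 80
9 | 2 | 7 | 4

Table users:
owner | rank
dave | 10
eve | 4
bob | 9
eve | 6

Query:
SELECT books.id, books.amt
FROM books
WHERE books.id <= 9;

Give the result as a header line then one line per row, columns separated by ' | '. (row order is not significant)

After WHERE (3 rows):
books.id | books.rank | books.score | books.amt
2 | 4 | 20 | 9
3 | 70 | 5 | 40
9 | 2 | 7 | 4
After SELECT (3 rows):
books.id | books.amt
2 | 9
3 | 40
9 | 4

== RESULT ==
books.id | books.amt
2 | 9
3 | 40
9 | 4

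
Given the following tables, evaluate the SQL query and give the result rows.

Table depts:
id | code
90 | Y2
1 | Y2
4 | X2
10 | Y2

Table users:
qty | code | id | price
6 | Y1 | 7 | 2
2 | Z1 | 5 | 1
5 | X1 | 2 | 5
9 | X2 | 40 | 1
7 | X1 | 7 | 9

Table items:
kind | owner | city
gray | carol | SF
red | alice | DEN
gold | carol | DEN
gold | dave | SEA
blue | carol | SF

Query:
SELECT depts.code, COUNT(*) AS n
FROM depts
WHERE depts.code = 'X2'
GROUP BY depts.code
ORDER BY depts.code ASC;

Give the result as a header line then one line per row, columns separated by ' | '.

== RESULT ==
depts.code | n
X2 | 1

Derivation:
After WHERE (1 rows):
depts.id | depts.code
4 | X2
After GROUP BY (1 rows):
depts.code | n
X2 | 1
After ORDER BY (1 rows):
depts.code | n
X2 | 1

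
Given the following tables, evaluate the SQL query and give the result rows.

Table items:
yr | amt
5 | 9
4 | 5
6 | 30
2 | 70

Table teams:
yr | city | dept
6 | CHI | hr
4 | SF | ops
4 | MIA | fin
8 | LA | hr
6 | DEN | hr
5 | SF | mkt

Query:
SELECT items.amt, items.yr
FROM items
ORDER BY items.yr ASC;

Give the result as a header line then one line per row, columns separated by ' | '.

== RESULT ==
items.amt | items.yr
70 | 2
5 | 4
9 | 5
30 | 6

Derivation:
After SELECT (4 rows):
items.amt | items.yr
9 | 5
5 | 4
30 | 6
70 | 2
After ORDER BY (4 rows):
items.amt | items.yr
70 | 2
5 | 4
9 | 5
30 | 6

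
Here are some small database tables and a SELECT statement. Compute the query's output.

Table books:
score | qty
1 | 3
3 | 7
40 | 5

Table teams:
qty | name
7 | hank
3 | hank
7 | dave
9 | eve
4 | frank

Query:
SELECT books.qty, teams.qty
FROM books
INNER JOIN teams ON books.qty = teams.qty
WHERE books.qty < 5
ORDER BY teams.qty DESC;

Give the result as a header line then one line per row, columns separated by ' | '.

== RESULT ==
books.qty | teams.qty
3 | 3

Derivation:
After JOIN teams (3 rows):
books.score | books.qty | teams.qty | teams.name
1 | 3 | 3 | hank
3 | 7 | 7 | hank
3 | 7 | 7 | dave
After WHERE (1 rows):
books.score | books.qty | teams.qty | teams.name
1 | 3 | 3 | hank
After SELECT (1 rows):
books.qty | teams.qty
3 | 3
After ORDER BY (1 rows):
books.qty | teams.qty
3 | 3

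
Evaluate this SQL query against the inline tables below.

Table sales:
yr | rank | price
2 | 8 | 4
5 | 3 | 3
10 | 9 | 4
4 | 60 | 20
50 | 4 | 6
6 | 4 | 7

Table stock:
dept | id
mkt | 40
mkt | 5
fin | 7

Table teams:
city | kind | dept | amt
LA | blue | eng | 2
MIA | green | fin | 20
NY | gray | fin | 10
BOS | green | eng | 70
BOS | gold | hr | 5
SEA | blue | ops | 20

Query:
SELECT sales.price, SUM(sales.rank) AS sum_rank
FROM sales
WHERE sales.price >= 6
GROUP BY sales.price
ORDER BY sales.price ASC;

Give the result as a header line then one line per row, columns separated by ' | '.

== RESULT ==
sales.price | sum_rank
6 | 4
7 | 4
20 | 60

Derivation:
After WHERE (3 rows):
sales.yr | sales.rank | sales.price
4 | 60 | 20
50 | 4 | 6
6 | 4 | 7
After GROUP BY (3 rows):
sales.price | sum_rank
20 | 60
6 | 4
7 | 4
After ORDER BY (3 rows):
sales.price | sum_rank
6 | 4
7 | 4
20 | 60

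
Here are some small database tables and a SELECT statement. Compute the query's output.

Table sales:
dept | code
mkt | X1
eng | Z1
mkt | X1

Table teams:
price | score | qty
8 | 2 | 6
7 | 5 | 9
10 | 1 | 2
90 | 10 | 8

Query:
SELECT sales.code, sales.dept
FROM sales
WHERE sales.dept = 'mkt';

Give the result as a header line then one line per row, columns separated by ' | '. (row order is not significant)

== RESULT ==
sales.code | sales.dept
X1 | mkt
X1 | mkt

Derivation:
After WHERE (2 rows):
sales.dept | sales.code
mkt | X1
mkt | X1
After SELECT (2 rows):
sales.code | sales.dept
X1 | mkt
X1 | mkt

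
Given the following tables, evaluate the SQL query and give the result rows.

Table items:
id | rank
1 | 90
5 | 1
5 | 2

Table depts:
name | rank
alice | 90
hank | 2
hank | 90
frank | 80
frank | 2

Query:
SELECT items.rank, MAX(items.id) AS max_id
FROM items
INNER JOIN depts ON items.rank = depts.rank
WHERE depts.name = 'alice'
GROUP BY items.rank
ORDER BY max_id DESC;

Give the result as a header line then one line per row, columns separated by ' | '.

After JOIN depts (4 rows):
items.id | items.rank | depts.name | depts.rank
1 | 90 | alice | 90
1 | 90 | hank | 90
5 | 2 | hank | 2
5 | 2 | frank | 2
After WHERE (1 rows):
items.id | items.rank | depts.name | depts.rank
1 | 90 | alice | 90
After GROUP BY (1 rows):
items.rank | max_id
90 | 1
After ORDER BY (1 rows):
items.rank | max_id
90 | 1

== RESULT ==
items.rank | max_id
90 | 1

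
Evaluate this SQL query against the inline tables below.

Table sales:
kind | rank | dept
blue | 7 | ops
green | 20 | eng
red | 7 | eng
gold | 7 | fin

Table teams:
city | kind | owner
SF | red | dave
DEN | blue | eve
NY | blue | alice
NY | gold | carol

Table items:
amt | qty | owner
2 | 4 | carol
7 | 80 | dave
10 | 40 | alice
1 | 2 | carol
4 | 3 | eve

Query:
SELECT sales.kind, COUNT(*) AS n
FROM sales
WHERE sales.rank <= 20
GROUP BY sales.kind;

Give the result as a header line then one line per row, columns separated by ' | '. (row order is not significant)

After WHERE (4 rows):
sales.kind | sales.rank | sales.dept
blue | 7 | ops
green | 20 | eng
red | 7 | eng
gold | 7 | fin
After GROUP BY (4 rows):
sales.kind | n
blue | 1
green | 1
red | 1
gold | 1

== RESULT ==
sales.kind | n
blue | 1
green | 1
red | 1
gold | 1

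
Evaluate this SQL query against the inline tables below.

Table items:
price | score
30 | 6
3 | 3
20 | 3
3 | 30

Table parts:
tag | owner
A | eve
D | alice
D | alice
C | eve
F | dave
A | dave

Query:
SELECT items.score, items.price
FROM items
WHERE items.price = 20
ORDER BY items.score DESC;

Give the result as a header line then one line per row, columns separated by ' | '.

== RESULT ==
items.score | items.price
3 | 20

Derivation:
After WHERE (1 rows):
items.price | items.score
20 | 3
After SELECT (1 rows):
items.score | items.price
3 | 20
After ORDER BY (1 rows):
items.score | items.price
3 | 20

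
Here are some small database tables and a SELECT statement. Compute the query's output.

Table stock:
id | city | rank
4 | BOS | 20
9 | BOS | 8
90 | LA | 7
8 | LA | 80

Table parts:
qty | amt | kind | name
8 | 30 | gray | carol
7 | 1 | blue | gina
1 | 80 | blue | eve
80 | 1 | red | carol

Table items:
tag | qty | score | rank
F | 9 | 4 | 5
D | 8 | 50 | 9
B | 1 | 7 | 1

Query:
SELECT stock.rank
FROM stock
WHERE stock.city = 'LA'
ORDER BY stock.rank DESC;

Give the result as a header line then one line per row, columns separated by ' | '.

After WHERE (2 rows):
stock.id | stock.city | stock.rank
90 | LA | 7
8 | LA | 80
After SELECT (2 rows):
stock.rank
7
80
After ORDER BY (2 rows):
stock.rank
80
7

== RESULT ==
stock.rank
80
7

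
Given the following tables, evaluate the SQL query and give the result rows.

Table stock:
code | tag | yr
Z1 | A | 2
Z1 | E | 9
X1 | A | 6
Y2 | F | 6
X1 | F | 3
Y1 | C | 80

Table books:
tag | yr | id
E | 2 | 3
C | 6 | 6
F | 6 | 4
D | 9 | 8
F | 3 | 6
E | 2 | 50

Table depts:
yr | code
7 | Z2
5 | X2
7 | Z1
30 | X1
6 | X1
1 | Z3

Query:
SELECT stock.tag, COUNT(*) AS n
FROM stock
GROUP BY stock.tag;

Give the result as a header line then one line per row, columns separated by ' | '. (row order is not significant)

After GROUP BY (4 rows):
stock.tag | n
A | 2
E | 1
F | 2
C | 1

== RESULT ==
stock.tag | n
A | 2
E | 1
F | 2
C | 1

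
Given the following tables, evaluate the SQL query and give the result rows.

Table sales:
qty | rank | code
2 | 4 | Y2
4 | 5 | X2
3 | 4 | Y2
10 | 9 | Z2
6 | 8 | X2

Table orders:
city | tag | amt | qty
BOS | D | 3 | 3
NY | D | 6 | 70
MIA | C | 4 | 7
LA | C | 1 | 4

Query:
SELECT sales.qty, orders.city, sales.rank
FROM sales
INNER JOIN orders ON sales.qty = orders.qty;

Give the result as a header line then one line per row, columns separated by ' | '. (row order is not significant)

== RESULT ==
sales.qty | orders.city | sales.rank
4 | LA | 5
3 | BOS | 4

Derivation:
After JOIN orders (2 rows):
sales.qty | sales.rank | sales.code | orders.city | orders.tag | orders.amt | orders.qty
4 | 5 | X2 | LA | C | 1 | 4
3 | 4 | Y2 | BOS | D | 3 | 3
After SELECT (2 rows):
sales.qty | orders.city | sales.rank
4 | LA | 5
3 | BOS | 4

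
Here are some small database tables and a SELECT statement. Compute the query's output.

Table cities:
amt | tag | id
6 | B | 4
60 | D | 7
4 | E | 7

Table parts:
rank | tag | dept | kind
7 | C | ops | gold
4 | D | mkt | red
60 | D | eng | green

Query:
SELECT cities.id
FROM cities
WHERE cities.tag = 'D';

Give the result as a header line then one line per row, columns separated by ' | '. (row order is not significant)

== RESULT ==
cities.id
7

Derivation:
After WHERE (1 rows):
cities.amt | cities.tag | cities.id
60 | D | 7
After SELECT (1 rows):
cities.id
7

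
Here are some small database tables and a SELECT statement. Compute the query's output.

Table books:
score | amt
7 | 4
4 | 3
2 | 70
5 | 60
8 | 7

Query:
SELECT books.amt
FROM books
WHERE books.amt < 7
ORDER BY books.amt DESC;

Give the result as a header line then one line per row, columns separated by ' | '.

After WHERE (2 rows):
books.score | books.amt
7 | 4
4 | 3
After SELECT (2 rows):
books.amt
4
3
After ORDER BY (2 rows):
books.amt
4
3

== RESULT ==
books.amt
4
3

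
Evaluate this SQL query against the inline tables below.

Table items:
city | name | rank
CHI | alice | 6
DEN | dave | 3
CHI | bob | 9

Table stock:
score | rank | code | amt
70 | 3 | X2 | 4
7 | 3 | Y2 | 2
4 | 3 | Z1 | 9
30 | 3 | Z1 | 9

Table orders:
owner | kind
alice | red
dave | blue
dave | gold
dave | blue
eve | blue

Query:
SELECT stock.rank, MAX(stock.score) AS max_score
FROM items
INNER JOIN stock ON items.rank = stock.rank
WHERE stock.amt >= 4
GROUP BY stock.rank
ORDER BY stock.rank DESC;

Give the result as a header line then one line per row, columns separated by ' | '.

== RESULT ==
stock.rank | max_score
3 | 70

Derivation:
After JOIN stock (4 rows):
items.city | items.name | items.rank | stock.score | stock.rank | stock.code | stock.amt
DEN | dave | 3 | 70 | 3 | X2 | 4
DEN | dave | 3 | 7 | 3 | Y2 | 2
DEN | dave | 3 | 4 | 3 | Z1 | 9
DEN | dave | 3 | 30 | 3 | Z1 | 9
After WHERE (3 rows):
items.city | items.name | items.rank | stock.score | stock.rank | stock.code | stock.amt
DEN | dave | 3 | 70 | 3 | X2 | 4
DEN | dave | 3 | 4 | 3 | Z1 | 9
DEN | dave | 3 | 30 | 3 | Z1 | 9
After GROUP BY (1 rows):
stock.rank | max_score
3 | 70
After ORDER BY (1 rows):
stock.rank | max_score
3 | 70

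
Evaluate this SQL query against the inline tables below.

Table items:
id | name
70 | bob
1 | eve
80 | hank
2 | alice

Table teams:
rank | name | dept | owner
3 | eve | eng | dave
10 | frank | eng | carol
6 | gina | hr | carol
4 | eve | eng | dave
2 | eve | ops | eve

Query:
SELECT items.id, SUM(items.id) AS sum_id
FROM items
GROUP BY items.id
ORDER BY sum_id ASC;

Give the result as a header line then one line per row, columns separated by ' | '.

== RESULT ==
items.id | sum_id
1 | 1
2 | 2
70 | 70
80 | 80

Derivation:
After GROUP BY (4 rows):
items.id | sum_id
70 | 70
1 | 1
80 | 80
2 | 2
After ORDER BY (4 rows):
items.id | sum_id
1 | 1
2 | 2
70 | 70
80 | 80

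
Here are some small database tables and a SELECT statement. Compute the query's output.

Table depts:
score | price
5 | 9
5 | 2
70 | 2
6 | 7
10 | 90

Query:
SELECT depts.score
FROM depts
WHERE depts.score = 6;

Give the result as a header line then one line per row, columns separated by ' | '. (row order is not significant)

== RESULT ==
depts.score
6

Derivation:
After WHERE (1 rows):
depts.score | depts.price
6 | 7
After SELECT (1 rows):
depts.score
6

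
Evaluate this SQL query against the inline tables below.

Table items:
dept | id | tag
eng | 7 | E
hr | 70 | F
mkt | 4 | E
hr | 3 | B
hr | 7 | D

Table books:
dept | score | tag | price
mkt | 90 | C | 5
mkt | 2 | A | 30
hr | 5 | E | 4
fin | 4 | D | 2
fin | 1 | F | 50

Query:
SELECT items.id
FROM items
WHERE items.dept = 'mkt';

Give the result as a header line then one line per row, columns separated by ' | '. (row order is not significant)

== RESULT ==
items.id
4

Derivation:
After WHERE (1 rows):
items.dept | items.id | items.tag
mkt | 4 | E
After SELECT (1 rows):
items.id
4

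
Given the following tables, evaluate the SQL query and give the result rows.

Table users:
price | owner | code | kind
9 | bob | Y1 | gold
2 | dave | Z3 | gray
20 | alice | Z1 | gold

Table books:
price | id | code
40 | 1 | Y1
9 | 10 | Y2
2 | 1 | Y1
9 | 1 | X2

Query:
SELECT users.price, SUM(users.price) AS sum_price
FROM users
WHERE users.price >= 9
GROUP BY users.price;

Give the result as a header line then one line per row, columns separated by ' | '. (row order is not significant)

== RESULT ==
users.price | sum_price
9 | 9
20 | 20

Derivation:
After WHERE (2 rows):
users.price | users.owner | users.code | users.kind
9 | bob | Y1 | gold
20 | alice | Z1 | gold
After GROUP BY (2 rows):
users.price | sum_price
9 | 9
20 | 20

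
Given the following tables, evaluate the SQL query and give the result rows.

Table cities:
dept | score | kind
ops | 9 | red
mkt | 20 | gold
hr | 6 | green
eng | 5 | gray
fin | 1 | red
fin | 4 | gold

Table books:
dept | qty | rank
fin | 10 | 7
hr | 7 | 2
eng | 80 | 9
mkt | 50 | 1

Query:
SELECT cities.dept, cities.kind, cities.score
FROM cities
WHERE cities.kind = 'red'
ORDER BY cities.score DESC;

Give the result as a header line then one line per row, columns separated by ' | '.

== RESULT ==
cities.dept | cities.kind | cities.score
ops | red | 9
fin | red | 1

Derivation:
After WHERE (2 rows):
cities.dept | cities.score | cities.kind
ops | 9 | red
fin | 1 | red
After SELECT (2 rows):
cities.dept | cities.kind | cities.score
ops | red | 9
fin | red | 1
After ORDER BY (2 rows):
cities.dept | cities.kind | cities.score
ops | red | 9
fin | red | 1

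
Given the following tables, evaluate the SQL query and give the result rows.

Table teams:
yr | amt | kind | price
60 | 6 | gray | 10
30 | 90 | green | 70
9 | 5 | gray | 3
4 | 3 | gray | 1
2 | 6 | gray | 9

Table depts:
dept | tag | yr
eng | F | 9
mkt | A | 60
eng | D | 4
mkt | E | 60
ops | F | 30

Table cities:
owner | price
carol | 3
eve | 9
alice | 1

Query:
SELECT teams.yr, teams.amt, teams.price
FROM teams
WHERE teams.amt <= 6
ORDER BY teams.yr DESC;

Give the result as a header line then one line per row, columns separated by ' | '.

After WHERE (4 rows):
teams.yr | teams.amt | teams.kind | teams.price
60 | 6 | gray | 10
9 | 5 | gray | 3
4 | 3 | gray | 1
2 | 6 | gray | 9
After SELECT (4 rows):
teams.yr | teams.amt | teams.price
60 | 6 | 10
9 | 5 | 3
4 | 3 | 1
2 | 6 | 9
After ORDER BY (4 rows):
teams.yr | teams.amt | teams.price
60 | 6 | 10
9 | 5 | 3
4 | 3 | 1
2 | 6 | 9

== RESULT ==
teams.yr | teams.amt | teams.price
60 | 6 | 10
9 | 5 | 3
4 | 3 | 1
2 | 6 | 9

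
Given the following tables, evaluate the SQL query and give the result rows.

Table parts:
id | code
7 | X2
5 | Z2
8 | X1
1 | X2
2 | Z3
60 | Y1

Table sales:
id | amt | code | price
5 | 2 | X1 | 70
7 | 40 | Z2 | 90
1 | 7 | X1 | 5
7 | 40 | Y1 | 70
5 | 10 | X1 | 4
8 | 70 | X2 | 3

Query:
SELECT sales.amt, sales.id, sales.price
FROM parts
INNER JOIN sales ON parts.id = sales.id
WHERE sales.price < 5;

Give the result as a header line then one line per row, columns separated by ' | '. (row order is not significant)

== RESULT ==
sales.amt | sales.id | sales.price
10 | 5 | 4
70 | 8 | 3

Derivation:
After JOIN sales (6 rows):
parts.id | parts.code | sales.id | sales.amt | sales.code | sales.price
7 | X2 | 7 | 40 | Z2 | 90
7 | X2 | 7 | 40 | Y1 | 70
5 | Z2 | 5 | 2 | X1 | 70
5 | Z2 | 5 | 10 | X1 | 4
8 | X1 | 8 | 70 | X2 | 3
1 | X2 | 1 | 7 | X1 | 5
After WHERE (2 rows):
parts.id | parts.code | sales.id | sales.amt | sales.code | sales.price
5 | Z2 | 5 | 10 | X1 | 4
8 | X1 | 8 | 70 | X2 | 3
After SELECT (2 rows):
sales.amt | sales.id | sales.price
10 | 5 | 4
70 | 8 | 3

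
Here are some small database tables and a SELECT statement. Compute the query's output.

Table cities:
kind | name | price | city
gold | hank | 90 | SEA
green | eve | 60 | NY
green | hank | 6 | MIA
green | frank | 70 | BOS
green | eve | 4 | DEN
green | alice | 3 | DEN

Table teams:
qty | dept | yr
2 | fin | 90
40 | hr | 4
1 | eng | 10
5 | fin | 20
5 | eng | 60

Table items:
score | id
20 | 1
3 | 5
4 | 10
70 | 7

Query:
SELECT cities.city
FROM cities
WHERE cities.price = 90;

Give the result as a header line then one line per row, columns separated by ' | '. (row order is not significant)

After WHERE (1 rows):
cities.kind | cities.name | cities.price | cities.city
gold | hank | 90 | SEA
After SELECT (1 rows):
cities.city
SEA

== RESULT ==
cities.city
SEA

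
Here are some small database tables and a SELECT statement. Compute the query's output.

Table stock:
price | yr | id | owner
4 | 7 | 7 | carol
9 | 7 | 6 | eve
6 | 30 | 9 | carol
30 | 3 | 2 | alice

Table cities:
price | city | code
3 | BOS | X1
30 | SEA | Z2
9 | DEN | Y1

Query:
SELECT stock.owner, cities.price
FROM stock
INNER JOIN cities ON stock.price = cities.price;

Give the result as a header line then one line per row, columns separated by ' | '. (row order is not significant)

After JOIN cities (2 rows):
stock.price | stock.yr | stock.id | stock.owner | cities.price | cities.city | cities.code
9 | 7 | 6 | eve | 9 | DEN | Y1
30 | 3 | 2 | alice | 30 | SEA | Z2
After SELECT (2 rows):
stock.owner | cities.price
eve | 9
alice | 30

== RESULT ==
stock.owner | cities.price
eve | 9
alice | 30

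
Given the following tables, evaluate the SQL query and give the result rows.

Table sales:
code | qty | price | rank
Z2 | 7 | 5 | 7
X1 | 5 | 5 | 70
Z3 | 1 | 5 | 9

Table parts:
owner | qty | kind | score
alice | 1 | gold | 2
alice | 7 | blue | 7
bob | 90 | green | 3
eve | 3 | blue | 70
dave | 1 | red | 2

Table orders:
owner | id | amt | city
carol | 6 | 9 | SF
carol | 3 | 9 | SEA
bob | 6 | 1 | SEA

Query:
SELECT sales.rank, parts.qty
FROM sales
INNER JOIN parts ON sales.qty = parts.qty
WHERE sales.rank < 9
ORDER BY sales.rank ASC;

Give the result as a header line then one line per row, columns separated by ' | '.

== RESULT ==
sales.rank | parts.qty
7 | 7

Derivation:
After JOIN parts (3 rows):
sales.code | sales.qty | sales.price | sales.rank | parts.owner | parts.qty | parts.kind | parts.score
Z2 | 7 | 5 | 7 | alice | 7 | blue | 7
Z3 | 1 | 5 | 9 | alice | 1 | gold | 2
Z3 | 1 | 5 | 9 | dave | 1 | red | 2
After WHERE (1 rows):
sales.code | sales.qty | sales.price | sales.rank | parts.owner | parts.qty | parts.kind | parts.score
Z2 | 7 | 5 | 7 | alice | 7 | blue | 7
After SELECT (1 rows):
sales.rank | parts.qty
7 | 7
After ORDER BY (1 rows):
sales.rank | parts.qty
7 | 7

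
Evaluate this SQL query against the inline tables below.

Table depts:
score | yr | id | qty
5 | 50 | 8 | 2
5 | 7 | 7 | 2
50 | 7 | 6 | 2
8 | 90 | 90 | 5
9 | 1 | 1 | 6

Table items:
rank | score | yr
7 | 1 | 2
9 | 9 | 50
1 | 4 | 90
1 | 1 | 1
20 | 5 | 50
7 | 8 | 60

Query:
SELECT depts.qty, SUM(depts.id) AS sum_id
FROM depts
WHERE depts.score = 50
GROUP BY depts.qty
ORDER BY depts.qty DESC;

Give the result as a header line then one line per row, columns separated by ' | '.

After WHERE (1 rows):
depts.score | depts.yr | depts.id | depts.qty
50 | 7 | 6 | 2
After GROUP BY (1 rows):
depts.qty | sum_id
2 | 6
After ORDER BY (1 rows):
depts.qty | sum_id
2 | 6

== RESULT ==
depts.qty | sum_id
2 | 6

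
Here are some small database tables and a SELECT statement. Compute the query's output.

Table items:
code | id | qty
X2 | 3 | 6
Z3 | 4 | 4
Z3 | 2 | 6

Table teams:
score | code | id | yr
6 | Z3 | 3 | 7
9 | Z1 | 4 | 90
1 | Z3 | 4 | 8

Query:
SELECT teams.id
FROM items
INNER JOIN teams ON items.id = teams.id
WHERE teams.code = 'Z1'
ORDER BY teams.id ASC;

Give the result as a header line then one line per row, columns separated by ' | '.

== RESULT ==
teams.id
4

Derivation:
After JOIN teams (3 rows):
items.code | items.id | items.qty | teams.score | teams.code | teams.id | teams.yr
X2 | 3 | 6 | 6 | Z3 | 3 | 7
Z3 | 4 | 4 | 9 | Z1 | 4 | 90
Z3 | 4 | 4 | 1 | Z3 | 4 | 8
After WHERE (1 rows):
items.code | items.id | items.qty | teams.score | teams.code | teams.id | teams.yr
Z3 | 4 | 4 | 9 | Z1 | 4 | 90
After SELECT (1 rows):
teams.id
4
After ORDER BY (1 rows):
teams.id
4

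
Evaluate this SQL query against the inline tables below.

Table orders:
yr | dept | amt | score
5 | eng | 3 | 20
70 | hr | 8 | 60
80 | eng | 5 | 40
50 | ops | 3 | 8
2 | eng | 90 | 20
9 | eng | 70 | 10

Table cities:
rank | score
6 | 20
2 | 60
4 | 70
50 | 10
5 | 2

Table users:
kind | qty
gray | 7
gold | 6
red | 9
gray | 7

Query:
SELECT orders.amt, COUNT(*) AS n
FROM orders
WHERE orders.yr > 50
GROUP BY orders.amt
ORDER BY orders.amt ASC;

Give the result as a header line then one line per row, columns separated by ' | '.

After WHERE (2 rows):
orders.yr | orders.dept | orders.amt | orders.score
70 | hr | 8 | 60
80 | eng | 5 | 40
After GROUP BY (2 rows):
orders.amt | n
8 | 1
5 | 1
After ORDER BY (2 rows):
orders.amt | n
5 | 1
8 | 1

== RESULT ==
orders.amt | n
5 | 1
8 | 1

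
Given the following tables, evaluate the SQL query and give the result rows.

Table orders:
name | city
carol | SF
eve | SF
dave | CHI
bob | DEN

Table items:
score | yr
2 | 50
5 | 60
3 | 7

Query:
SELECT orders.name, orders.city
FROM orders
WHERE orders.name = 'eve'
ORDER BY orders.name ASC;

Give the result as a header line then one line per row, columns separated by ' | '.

== RESULT ==
orders.name | orders.city
eve | SF

Derivation:
After WHERE (1 rows):
orders.name | orders.city
eve | SF
After SELECT (1 rows):
orders.name | orders.city
eve | SF
After ORDER BY (1 rows):
orders.name | orders.city
eve | SF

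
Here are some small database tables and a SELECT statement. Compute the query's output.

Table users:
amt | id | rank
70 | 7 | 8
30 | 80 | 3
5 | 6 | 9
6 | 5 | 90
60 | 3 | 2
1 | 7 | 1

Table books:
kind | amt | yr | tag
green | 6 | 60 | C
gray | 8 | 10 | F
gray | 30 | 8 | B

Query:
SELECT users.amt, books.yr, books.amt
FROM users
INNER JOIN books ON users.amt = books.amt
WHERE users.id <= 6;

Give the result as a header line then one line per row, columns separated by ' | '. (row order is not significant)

== RESULT ==
users.amt | books.yr | books.amt
6 | 60 | 6

Derivation:
After JOIN books (2 rows):
users.amt | users.id | users.rank | books.kind | books.amt | books.yr | books.tag
30 | 80 | 3 | gray | 30 | 8 | B
6 | 5 | 90 | green | 6 | 60 | C
After WHERE (1 rows):
users.amt | users.id | users.rank | books.kind | books.amt | books.yr | books.tag
6 | 5 | 90 | green | 6 | 60 | C
After SELECT (1 rows):
users.amt | books.yr | books.amt
6 | 60 | 6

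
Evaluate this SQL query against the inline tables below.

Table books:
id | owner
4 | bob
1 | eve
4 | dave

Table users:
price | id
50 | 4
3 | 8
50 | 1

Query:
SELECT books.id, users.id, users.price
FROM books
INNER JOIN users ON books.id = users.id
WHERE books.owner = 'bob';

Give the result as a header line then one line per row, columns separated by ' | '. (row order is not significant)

== RESULT ==
books.id | users.id | users.price
4 | 4 | 50

Derivation:
After JOIN users (3 rows):
books.id | books.owner | users.price | users.id
4 | bob | 50 | 4
1 | eve | 50 | 1
4 | dave | 50 | 4
After WHERE (1 rows):
books.id | books.owner | users.price | users.id
4 | bob | 50 | 4
After SELECT (1 rows):
books.id | users.id | users.price
4 | 4 | 50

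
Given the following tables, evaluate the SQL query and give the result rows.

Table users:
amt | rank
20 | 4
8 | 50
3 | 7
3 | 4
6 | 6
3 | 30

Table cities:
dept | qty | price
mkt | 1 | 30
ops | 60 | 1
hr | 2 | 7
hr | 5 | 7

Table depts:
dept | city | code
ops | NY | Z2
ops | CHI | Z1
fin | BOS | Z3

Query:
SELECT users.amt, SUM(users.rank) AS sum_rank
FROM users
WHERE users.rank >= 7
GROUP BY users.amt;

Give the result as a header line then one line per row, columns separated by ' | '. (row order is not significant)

== RESULT ==
users.amt | sum_rank
8 | 50
3 | 37

Derivation:
After WHERE (3 rows):
users.amt | users.rank
8 | 50
3 | 7
3 | 30
After GROUP BY (2 rows):
users.amt | sum_rank
8 | 50
3 | 37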